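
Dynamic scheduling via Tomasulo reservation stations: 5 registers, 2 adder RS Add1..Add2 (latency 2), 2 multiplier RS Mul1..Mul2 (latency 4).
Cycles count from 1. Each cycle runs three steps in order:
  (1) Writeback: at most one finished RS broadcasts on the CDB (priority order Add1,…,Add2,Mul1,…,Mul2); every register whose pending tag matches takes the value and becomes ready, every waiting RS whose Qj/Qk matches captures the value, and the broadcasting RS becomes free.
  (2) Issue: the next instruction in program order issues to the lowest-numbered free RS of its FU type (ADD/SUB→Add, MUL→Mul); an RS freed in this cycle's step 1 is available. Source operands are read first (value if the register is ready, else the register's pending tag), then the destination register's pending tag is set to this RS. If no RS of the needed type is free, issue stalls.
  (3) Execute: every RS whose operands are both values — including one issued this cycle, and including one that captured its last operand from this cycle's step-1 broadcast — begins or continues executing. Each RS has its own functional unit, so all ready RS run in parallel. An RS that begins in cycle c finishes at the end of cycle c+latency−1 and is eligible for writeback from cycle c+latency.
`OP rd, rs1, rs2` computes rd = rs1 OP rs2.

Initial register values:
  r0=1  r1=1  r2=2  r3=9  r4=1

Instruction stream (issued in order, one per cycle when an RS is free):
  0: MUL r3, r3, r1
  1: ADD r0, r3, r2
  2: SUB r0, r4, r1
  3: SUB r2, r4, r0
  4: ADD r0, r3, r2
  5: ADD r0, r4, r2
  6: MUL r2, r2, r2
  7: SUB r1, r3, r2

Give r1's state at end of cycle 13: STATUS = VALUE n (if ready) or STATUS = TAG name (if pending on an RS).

STATUS = TAG Add1

c1: issue MUL r3<-Mul1 | r0:1,r1:1,r2:2,r3:Mul1,r4:1
c2: issue ADD r0<-Add1 | r0:Add1,r1:1,r2:2,r3:Mul1,r4:1
c3: issue SUB r0<-Add2 | r0:Add2,r1:1,r2:2,r3:Mul1,r4:1
c4: stall | r0:Add2,r1:1,r2:2,r3:Mul1,r4:1
c5: CDB Add2=0; issue SUB r2<-Add2 | r0:0,r1:1,r2:Add2,r3:Mul1,r4:1
c6: CDB Mul1=9; stall | r0:0,r1:1,r2:Add2,r3:9,r4:1
c7: CDB Add2=1; issue ADD r0<-Add2 | r0:Add2,r1:1,r2:1,r3:9,r4:1
c8: CDB Add1=11; issue ADD r0<-Add1 | r0:Add1,r1:1,r2:1,r3:9,r4:1
c9: CDB Add2=10; issue MUL r2<-Mul1 | r0:Add1,r1:1,r2:Mul1,r3:9,r4:1
c10: CDB Add1=2; issue SUB r1<-Add1 | r0:2,r1:Add1,r2:Mul1,r3:9,r4:1
c11: - | r0:2,r1:Add1,r2:Mul1,r3:9,r4:1
c12: - | r0:2,r1:Add1,r2:Mul1,r3:9,r4:1
c13: CDB Mul1=1 | r0:2,r1:Add1,r2:1,r3:9,r4:1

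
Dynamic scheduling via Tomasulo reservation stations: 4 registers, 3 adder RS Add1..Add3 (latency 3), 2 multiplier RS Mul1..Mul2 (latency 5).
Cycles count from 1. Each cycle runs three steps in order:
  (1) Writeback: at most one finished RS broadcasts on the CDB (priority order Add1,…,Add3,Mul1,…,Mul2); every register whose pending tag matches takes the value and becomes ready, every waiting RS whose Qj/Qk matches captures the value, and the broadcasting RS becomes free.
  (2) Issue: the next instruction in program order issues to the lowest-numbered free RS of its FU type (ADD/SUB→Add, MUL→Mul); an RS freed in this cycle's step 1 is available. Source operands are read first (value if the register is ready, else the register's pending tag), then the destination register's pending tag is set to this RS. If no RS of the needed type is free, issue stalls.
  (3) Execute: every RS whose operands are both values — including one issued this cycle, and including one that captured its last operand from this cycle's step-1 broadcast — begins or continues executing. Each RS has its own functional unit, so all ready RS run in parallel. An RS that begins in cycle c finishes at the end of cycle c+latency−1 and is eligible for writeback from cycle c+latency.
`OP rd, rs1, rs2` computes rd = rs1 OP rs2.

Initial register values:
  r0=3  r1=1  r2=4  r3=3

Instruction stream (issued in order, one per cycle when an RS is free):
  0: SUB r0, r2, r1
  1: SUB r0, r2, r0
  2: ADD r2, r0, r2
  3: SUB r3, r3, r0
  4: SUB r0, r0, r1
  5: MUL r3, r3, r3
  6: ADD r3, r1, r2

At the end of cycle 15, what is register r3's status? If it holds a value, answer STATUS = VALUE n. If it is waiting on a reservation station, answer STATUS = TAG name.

STATUS = VALUE 6

  c1: issue SUB r0<-Add1  regs: r0:Add1,r1:1,r2:4,r3:3
  c2: issue SUB r0<-Add2  regs: r0:Add2,r1:1,r2:4,r3:3
  c3: issue ADD r2<-Add3  regs: r0:Add2,r1:1,r2:Add3,r3:3
  c4: CDB Add1=3; issue SUB r3<-Add1  regs: r0:Add2,r1:1,r2:Add3,r3:Add1
  c5: stall  regs: r0:Add2,r1:1,r2:Add3,r3:Add1
  c6: stall  regs: r0:Add2,r1:1,r2:Add3,r3:Add1
  c7: CDB Add2=1; issue SUB r0<-Add2  regs: r0:Add2,r1:1,r2:Add3,r3:Add1
  c8: issue MUL r3<-Mul1  regs: r0:Add2,r1:1,r2:Add3,r3:Mul1
  c9: stall  regs: r0:Add2,r1:1,r2:Add3,r3:Mul1
  c10: CDB Add1=2; issue ADD r3<-Add1  regs: r0:Add2,r1:1,r2:Add3,r3:Add1
  c11: CDB Add2=0  regs: r0:0,r1:1,r2:Add3,r3:Add1
  c12: CDB Add3=5  regs: r0:0,r1:1,r2:5,r3:Add1
  c13: -  regs: r0:0,r1:1,r2:5,r3:Add1
  c14: -  regs: r0:0,r1:1,r2:5,r3:Add1
  c15: CDB Add1=6  regs: r0:0,r1:1,r2:5,r3:6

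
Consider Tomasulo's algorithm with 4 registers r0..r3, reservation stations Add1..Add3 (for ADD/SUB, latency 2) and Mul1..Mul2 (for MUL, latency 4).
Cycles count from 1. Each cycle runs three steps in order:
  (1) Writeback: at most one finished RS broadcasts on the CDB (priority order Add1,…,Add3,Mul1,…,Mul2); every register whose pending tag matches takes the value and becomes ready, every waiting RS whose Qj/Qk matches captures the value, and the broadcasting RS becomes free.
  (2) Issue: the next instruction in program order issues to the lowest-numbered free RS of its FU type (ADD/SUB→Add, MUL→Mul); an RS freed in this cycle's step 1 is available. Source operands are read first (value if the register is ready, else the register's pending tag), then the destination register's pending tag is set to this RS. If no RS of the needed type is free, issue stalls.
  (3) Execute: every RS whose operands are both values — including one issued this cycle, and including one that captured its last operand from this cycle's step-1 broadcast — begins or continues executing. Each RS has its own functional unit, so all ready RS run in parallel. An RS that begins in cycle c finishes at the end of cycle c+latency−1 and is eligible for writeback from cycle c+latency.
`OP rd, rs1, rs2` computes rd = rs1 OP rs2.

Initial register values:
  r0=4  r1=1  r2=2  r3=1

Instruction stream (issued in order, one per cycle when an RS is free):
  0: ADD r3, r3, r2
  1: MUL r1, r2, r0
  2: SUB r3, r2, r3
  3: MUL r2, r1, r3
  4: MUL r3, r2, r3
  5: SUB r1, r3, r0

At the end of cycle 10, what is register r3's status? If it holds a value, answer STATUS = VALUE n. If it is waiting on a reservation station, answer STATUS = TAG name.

STATUS = TAG Mul1

  c1: issue ADD r3<-Add1  regs: r0:4,r1:1,r2:2,r3:Add1
  c2: issue MUL r1<-Mul1  regs: r0:4,r1:Mul1,r2:2,r3:Add1
  c3: CDB Add1=3; issue SUB r3<-Add1  regs: r0:4,r1:Mul1,r2:2,r3:Add1
  c4: issue MUL r2<-Mul2  regs: r0:4,r1:Mul1,r2:Mul2,r3:Add1
  c5: CDB Add1=-1; stall  regs: r0:4,r1:Mul1,r2:Mul2,r3:-1
  c6: CDB Mul1=8; issue MUL r3<-Mul1  regs: r0:4,r1:8,r2:Mul2,r3:Mul1
  c7: issue SUB r1<-Add1  regs: r0:4,r1:Add1,r2:Mul2,r3:Mul1
  c8: -  regs: r0:4,r1:Add1,r2:Mul2,r3:Mul1
  c9: -  regs: r0:4,r1:Add1,r2:Mul2,r3:Mul1
  c10: CDB Mul2=-8  regs: r0:4,r1:Add1,r2:-8,r3:Mul1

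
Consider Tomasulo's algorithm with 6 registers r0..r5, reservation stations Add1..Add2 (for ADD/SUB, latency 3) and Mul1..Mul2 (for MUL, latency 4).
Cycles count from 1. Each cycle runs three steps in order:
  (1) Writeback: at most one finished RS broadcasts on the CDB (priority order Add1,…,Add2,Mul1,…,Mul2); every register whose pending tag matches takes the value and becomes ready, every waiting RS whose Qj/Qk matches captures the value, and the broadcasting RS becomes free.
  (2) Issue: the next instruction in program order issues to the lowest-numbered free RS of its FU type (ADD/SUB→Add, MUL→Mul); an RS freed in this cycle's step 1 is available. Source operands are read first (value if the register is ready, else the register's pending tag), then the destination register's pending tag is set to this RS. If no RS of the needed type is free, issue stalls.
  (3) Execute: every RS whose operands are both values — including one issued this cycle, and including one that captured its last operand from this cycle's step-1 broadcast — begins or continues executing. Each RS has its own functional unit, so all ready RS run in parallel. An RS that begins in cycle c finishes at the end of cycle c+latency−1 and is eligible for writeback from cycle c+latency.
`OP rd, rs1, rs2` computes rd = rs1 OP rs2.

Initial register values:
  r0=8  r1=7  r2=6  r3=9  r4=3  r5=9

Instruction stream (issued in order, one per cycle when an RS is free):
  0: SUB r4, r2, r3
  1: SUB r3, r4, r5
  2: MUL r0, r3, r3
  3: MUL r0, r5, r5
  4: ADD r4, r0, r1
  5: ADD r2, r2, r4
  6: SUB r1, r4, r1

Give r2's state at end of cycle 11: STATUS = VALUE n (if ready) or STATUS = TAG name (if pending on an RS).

cycle 1: issue SUB r4<-Add1 // r0:8,r1:7,r2:6,r3:9,r4:Add1,r5:9
cycle 2: issue SUB r3<-Add2 // r0:8,r1:7,r2:6,r3:Add2,r4:Add1,r5:9
cycle 3: issue MUL r0<-Mul1 // r0:Mul1,r1:7,r2:6,r3:Add2,r4:Add1,r5:9
cycle 4: CDB Add1=-3; issue MUL r0<-Mul2 // r0:Mul2,r1:7,r2:6,r3:Add2,r4:-3,r5:9
cycle 5: issue ADD r4<-Add1 // r0:Mul2,r1:7,r2:6,r3:Add2,r4:Add1,r5:9
cycle 6: stall // r0:Mul2,r1:7,r2:6,r3:Add2,r4:Add1,r5:9
cycle 7: CDB Add2=-12; issue ADD r2<-Add2 // r0:Mul2,r1:7,r2:Add2,r3:-12,r4:Add1,r5:9
cycle 8: CDB Mul2=81; stall // r0:81,r1:7,r2:Add2,r3:-12,r4:Add1,r5:9
cycle 9: stall // r0:81,r1:7,r2:Add2,r3:-12,r4:Add1,r5:9
cycle 10: stall // r0:81,r1:7,r2:Add2,r3:-12,r4:Add1,r5:9
cycle 11: CDB Add1=88; issue SUB r1<-Add1 // r0:81,r1:Add1,r2:Add2,r3:-12,r4:88,r5:9

STATUS = TAG Add2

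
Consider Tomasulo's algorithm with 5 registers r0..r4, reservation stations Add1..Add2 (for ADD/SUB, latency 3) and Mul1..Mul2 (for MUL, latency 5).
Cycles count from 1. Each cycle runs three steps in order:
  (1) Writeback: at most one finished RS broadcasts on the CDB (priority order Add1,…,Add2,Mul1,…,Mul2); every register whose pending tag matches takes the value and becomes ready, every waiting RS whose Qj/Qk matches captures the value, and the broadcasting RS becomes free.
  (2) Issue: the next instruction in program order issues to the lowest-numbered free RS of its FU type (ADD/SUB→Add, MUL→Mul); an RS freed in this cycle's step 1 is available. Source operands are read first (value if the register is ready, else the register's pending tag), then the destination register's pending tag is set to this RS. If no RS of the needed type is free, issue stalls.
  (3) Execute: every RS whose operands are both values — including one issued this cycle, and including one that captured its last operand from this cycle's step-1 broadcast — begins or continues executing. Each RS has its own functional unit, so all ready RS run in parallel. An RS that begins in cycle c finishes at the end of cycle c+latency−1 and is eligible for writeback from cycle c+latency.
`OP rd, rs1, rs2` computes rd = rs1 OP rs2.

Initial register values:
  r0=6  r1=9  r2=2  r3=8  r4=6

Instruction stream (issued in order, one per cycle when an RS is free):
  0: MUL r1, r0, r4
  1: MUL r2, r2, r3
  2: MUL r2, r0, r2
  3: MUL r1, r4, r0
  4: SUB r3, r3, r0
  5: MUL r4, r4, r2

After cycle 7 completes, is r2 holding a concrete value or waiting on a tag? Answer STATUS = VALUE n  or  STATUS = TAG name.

STATUS = TAG Mul1

  c1: issue MUL r1<-Mul1  regs: r0:6,r1:Mul1,r2:2,r3:8,r4:6
  c2: issue MUL r2<-Mul2  regs: r0:6,r1:Mul1,r2:Mul2,r3:8,r4:6
  c3: stall  regs: r0:6,r1:Mul1,r2:Mul2,r3:8,r4:6
  c4: stall  regs: r0:6,r1:Mul1,r2:Mul2,r3:8,r4:6
  c5: stall  regs: r0:6,r1:Mul1,r2:Mul2,r3:8,r4:6
  c6: CDB Mul1=36; issue MUL r2<-Mul1  regs: r0:6,r1:36,r2:Mul1,r3:8,r4:6
  c7: CDB Mul2=16; issue MUL r1<-Mul2  regs: r0:6,r1:Mul2,r2:Mul1,r3:8,r4:6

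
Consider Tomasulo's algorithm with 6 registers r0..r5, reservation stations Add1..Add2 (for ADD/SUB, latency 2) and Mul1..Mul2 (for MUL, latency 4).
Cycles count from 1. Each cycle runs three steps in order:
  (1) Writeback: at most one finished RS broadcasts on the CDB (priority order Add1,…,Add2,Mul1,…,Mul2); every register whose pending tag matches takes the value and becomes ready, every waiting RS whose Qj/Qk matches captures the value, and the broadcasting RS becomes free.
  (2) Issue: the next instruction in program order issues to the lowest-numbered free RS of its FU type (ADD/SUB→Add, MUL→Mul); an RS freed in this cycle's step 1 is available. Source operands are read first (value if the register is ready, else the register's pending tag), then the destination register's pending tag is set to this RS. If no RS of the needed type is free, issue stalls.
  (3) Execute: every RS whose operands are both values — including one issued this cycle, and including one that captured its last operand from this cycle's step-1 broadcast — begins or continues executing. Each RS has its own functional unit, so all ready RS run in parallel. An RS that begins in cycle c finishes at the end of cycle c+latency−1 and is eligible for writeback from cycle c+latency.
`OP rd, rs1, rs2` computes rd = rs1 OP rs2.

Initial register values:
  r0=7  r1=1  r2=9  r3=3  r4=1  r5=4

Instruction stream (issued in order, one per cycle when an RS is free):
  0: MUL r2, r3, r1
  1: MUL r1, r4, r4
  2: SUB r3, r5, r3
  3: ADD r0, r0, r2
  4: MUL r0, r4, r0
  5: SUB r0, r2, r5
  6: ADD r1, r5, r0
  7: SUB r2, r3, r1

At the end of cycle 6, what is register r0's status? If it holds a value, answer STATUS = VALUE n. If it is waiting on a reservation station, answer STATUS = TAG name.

STATUS = TAG Mul1

c1: issue MUL r2<-Mul1 | r0:7,r1:1,r2:Mul1,r3:3,r4:1,r5:4
c2: issue MUL r1<-Mul2 | r0:7,r1:Mul2,r2:Mul1,r3:3,r4:1,r5:4
c3: issue SUB r3<-Add1 | r0:7,r1:Mul2,r2:Mul1,r3:Add1,r4:1,r5:4
c4: issue ADD r0<-Add2 | r0:Add2,r1:Mul2,r2:Mul1,r3:Add1,r4:1,r5:4
c5: CDB Add1=1; stall | r0:Add2,r1:Mul2,r2:Mul1,r3:1,r4:1,r5:4
c6: CDB Mul1=3; issue MUL r0<-Mul1 | r0:Mul1,r1:Mul2,r2:3,r3:1,r4:1,r5:4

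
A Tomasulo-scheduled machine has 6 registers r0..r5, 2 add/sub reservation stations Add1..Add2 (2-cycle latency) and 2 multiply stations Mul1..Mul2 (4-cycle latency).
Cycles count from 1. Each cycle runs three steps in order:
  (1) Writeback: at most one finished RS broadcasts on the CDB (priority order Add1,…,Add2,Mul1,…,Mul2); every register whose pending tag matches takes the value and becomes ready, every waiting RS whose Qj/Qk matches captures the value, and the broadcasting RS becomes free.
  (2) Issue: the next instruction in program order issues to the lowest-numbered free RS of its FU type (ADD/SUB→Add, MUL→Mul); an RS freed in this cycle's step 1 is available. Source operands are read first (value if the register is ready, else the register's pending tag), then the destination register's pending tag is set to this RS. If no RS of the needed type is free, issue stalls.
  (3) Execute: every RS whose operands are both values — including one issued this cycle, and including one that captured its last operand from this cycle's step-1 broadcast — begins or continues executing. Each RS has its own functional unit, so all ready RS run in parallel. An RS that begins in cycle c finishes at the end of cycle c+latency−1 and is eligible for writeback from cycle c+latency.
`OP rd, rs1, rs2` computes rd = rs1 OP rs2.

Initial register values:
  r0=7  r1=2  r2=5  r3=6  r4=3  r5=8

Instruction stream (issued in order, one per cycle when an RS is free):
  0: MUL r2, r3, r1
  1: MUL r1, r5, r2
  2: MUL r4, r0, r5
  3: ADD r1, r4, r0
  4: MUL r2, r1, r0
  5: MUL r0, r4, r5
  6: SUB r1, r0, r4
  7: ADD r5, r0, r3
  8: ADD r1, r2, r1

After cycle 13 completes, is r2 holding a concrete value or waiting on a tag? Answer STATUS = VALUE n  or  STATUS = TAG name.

STATUS = TAG Mul1

  c1: issue MUL r2<-Mul1  regs: r0:7,r1:2,r2:Mul1,r3:6,r4:3,r5:8
  c2: issue MUL r1<-Mul2  regs: r0:7,r1:Mul2,r2:Mul1,r3:6,r4:3,r5:8
  c3: stall  regs: r0:7,r1:Mul2,r2:Mul1,r3:6,r4:3,r5:8
  c4: stall  regs: r0:7,r1:Mul2,r2:Mul1,r3:6,r4:3,r5:8
  c5: CDB Mul1=12; issue MUL r4<-Mul1  regs: r0:7,r1:Mul2,r2:12,r3:6,r4:Mul1,r5:8
  c6: issue ADD r1<-Add1  regs: r0:7,r1:Add1,r2:12,r3:6,r4:Mul1,r5:8
  c7: stall  regs: r0:7,r1:Add1,r2:12,r3:6,r4:Mul1,r5:8
  c8: stall  regs: r0:7,r1:Add1,r2:12,r3:6,r4:Mul1,r5:8
  c9: CDB Mul1=56; issue MUL r2<-Mul1  regs: r0:7,r1:Add1,r2:Mul1,r3:6,r4:56,r5:8
  c10: CDB Mul2=96; issue MUL r0<-Mul2  regs: r0:Mul2,r1:Add1,r2:Mul1,r3:6,r4:56,r5:8
  c11: CDB Add1=63; issue SUB r1<-Add1  regs: r0:Mul2,r1:Add1,r2:Mul1,r3:6,r4:56,r5:8
  c12: issue ADD r5<-Add2  regs: r0:Mul2,r1:Add1,r2:Mul1,r3:6,r4:56,r5:Add2
  c13: stall  regs: r0:Mul2,r1:Add1,r2:Mul1,r3:6,r4:56,r5:Add2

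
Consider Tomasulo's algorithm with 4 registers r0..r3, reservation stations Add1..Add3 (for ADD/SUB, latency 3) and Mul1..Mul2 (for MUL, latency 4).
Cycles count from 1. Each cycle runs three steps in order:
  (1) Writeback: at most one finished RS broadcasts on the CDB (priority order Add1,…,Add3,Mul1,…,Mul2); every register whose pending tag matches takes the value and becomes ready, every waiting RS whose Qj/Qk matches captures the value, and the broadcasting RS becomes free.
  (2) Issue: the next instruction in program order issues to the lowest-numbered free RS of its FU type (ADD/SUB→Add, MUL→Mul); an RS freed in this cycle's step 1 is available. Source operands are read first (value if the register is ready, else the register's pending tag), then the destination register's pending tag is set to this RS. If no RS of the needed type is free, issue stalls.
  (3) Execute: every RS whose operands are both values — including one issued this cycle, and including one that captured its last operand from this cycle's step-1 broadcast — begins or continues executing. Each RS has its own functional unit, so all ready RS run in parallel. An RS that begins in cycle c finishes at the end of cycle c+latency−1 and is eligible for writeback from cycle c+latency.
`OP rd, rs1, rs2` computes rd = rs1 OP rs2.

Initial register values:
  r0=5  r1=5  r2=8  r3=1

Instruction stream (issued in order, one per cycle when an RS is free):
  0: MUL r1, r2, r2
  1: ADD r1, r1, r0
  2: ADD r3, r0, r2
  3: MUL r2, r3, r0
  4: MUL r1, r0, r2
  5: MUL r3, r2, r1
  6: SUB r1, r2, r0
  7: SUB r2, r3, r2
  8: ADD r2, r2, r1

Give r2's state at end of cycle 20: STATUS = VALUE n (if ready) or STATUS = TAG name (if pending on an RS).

cycle 1: issue MUL r1<-Mul1 // r0:5,r1:Mul1,r2:8,r3:1
cycle 2: issue ADD r1<-Add1 // r0:5,r1:Add1,r2:8,r3:1
cycle 3: issue ADD r3<-Add2 // r0:5,r1:Add1,r2:8,r3:Add2
cycle 4: issue MUL r2<-Mul2 // r0:5,r1:Add1,r2:Mul2,r3:Add2
cycle 5: CDB Mul1=64; issue MUL r1<-Mul1 // r0:5,r1:Mul1,r2:Mul2,r3:Add2
cycle 6: CDB Add2=13; stall // r0:5,r1:Mul1,r2:Mul2,r3:13
cycle 7: stall // r0:5,r1:Mul1,r2:Mul2,r3:13
cycle 8: CDB Add1=69; stall // r0:5,r1:Mul1,r2:Mul2,r3:13
cycle 9: stall // r0:5,r1:Mul1,r2:Mul2,r3:13
cycle 10: CDB Mul2=65; issue MUL r3<-Mul2 // r0:5,r1:Mul1,r2:65,r3:Mul2
cycle 11: issue SUB r1<-Add1 // r0:5,r1:Add1,r2:65,r3:Mul2
cycle 12: issue SUB r2<-Add2 // r0:5,r1:Add1,r2:Add2,r3:Mul2
cycle 13: issue ADD r2<-Add3 // r0:5,r1:Add1,r2:Add3,r3:Mul2
cycle 14: CDB Add1=60 // r0:5,r1:60,r2:Add3,r3:Mul2
cycle 15: CDB Mul1=325 // r0:5,r1:60,r2:Add3,r3:Mul2
cycle 16: - // r0:5,r1:60,r2:Add3,r3:Mul2
cycle 17: - // r0:5,r1:60,r2:Add3,r3:Mul2
cycle 18: - // r0:5,r1:60,r2:Add3,r3:Mul2
cycle 19: CDB Mul2=21125 // r0:5,r1:60,r2:Add3,r3:21125
cycle 20: - // r0:5,r1:60,r2:Add3,r3:21125

STATUS = TAG Add3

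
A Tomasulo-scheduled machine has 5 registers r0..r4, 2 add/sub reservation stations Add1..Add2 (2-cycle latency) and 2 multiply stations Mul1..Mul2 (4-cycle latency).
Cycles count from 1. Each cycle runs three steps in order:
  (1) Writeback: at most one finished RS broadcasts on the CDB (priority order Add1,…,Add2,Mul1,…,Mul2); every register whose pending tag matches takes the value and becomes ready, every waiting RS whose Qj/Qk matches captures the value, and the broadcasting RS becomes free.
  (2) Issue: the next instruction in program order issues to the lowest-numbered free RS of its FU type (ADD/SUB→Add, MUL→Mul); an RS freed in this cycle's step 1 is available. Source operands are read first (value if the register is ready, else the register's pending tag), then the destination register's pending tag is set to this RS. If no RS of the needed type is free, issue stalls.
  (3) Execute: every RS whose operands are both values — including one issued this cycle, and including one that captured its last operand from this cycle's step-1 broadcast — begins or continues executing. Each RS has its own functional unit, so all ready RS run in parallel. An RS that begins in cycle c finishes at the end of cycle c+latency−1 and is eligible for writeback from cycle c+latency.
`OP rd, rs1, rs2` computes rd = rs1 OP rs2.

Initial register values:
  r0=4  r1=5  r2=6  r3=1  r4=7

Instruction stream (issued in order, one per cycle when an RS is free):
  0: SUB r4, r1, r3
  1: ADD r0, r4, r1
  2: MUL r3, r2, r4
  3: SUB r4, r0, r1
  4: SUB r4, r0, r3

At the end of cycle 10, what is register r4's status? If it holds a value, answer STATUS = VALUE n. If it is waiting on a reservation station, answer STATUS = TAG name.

cycle 1: issue SUB r4<-Add1 // r0:4,r1:5,r2:6,r3:1,r4:Add1
cycle 2: issue ADD r0<-Add2 // r0:Add2,r1:5,r2:6,r3:1,r4:Add1
cycle 3: CDB Add1=4; issue MUL r3<-Mul1 // r0:Add2,r1:5,r2:6,r3:Mul1,r4:4
cycle 4: issue SUB r4<-Add1 // r0:Add2,r1:5,r2:6,r3:Mul1,r4:Add1
cycle 5: CDB Add2=9; issue SUB r4<-Add2 // r0:9,r1:5,r2:6,r3:Mul1,r4:Add2
cycle 6: - // r0:9,r1:5,r2:6,r3:Mul1,r4:Add2
cycle 7: CDB Add1=4 // r0:9,r1:5,r2:6,r3:Mul1,r4:Add2
cycle 8: CDB Mul1=24 // r0:9,r1:5,r2:6,r3:24,r4:Add2
cycle 9: - // r0:9,r1:5,r2:6,r3:24,r4:Add2
cycle 10: CDB Add2=-15 // r0:9,r1:5,r2:6,r3:24,r4:-15

STATUS = VALUE -15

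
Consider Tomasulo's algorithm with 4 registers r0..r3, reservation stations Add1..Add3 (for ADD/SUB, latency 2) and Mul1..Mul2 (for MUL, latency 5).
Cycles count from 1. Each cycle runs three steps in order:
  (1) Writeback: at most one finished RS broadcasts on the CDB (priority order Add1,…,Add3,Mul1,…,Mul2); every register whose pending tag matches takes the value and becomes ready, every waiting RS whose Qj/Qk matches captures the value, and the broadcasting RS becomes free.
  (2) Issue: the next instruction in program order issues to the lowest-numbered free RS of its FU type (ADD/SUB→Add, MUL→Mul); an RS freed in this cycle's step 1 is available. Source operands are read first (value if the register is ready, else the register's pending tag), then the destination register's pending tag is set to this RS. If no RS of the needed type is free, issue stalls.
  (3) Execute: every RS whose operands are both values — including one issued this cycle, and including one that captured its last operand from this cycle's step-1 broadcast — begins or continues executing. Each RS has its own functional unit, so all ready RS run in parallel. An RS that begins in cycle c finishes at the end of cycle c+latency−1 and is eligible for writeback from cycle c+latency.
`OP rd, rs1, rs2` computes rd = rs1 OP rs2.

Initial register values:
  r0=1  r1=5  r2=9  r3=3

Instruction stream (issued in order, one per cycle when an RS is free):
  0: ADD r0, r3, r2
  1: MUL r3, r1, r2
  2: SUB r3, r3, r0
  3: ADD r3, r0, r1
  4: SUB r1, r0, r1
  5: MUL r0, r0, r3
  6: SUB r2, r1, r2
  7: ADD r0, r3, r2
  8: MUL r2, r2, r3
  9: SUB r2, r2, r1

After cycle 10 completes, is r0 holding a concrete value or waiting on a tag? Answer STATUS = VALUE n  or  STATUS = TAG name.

STATUS = TAG Add3

  c1: issue ADD r0<-Add1  regs: r0:Add1,r1:5,r2:9,r3:3
  c2: issue MUL r3<-Mul1  regs: r0:Add1,r1:5,r2:9,r3:Mul1
  c3: CDB Add1=12; issue SUB r3<-Add1  regs: r0:12,r1:5,r2:9,r3:Add1
  c4: issue ADD r3<-Add2  regs: r0:12,r1:5,r2:9,r3:Add2
  c5: issue SUB r1<-Add3  regs: r0:12,r1:Add3,r2:9,r3:Add2
  c6: CDB Add2=17; issue MUL r0<-Mul2  regs: r0:Mul2,r1:Add3,r2:9,r3:17
  c7: CDB Add3=7; issue SUB r2<-Add2  regs: r0:Mul2,r1:7,r2:Add2,r3:17
  c8: CDB Mul1=45; issue ADD r0<-Add3  regs: r0:Add3,r1:7,r2:Add2,r3:17
  c9: CDB Add2=-2; issue MUL r2<-Mul1  regs: r0:Add3,r1:7,r2:Mul1,r3:17
  c10: CDB Add1=33; issue SUB r2<-Add1  regs: r0:Add3,r1:7,r2:Add1,r3:17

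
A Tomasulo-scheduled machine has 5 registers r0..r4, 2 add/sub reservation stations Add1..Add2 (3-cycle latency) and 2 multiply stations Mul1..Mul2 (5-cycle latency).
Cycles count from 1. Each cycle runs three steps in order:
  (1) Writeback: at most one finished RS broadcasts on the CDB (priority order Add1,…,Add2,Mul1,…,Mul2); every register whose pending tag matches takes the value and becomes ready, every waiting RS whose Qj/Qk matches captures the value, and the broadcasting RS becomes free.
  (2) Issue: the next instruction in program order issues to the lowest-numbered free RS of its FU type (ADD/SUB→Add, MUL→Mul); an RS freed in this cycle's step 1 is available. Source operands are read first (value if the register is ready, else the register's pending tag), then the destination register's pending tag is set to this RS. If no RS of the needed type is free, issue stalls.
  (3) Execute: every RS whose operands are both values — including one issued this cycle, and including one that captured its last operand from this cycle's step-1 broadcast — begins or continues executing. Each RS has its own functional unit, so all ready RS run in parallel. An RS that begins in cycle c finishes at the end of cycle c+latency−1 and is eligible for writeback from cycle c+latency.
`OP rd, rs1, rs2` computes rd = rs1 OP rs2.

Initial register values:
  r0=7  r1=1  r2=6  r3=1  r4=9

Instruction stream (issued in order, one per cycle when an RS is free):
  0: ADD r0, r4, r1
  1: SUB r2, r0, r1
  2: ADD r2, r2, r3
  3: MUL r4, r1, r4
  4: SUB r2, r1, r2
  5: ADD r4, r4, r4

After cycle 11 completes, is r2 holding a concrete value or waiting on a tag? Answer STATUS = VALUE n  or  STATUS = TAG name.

cycle 1: issue ADD r0<-Add1 // r0:Add1,r1:1,r2:6,r3:1,r4:9
cycle 2: issue SUB r2<-Add2 // r0:Add1,r1:1,r2:Add2,r3:1,r4:9
cycle 3: stall // r0:Add1,r1:1,r2:Add2,r3:1,r4:9
cycle 4: CDB Add1=10; issue ADD r2<-Add1 // r0:10,r1:1,r2:Add1,r3:1,r4:9
cycle 5: issue MUL r4<-Mul1 // r0:10,r1:1,r2:Add1,r3:1,r4:Mul1
cycle 6: stall // r0:10,r1:1,r2:Add1,r3:1,r4:Mul1
cycle 7: CDB Add2=9; issue SUB r2<-Add2 // r0:10,r1:1,r2:Add2,r3:1,r4:Mul1
cycle 8: stall // r0:10,r1:1,r2:Add2,r3:1,r4:Mul1
cycle 9: stall // r0:10,r1:1,r2:Add2,r3:1,r4:Mul1
cycle 10: CDB Add1=10; issue ADD r4<-Add1 // r0:10,r1:1,r2:Add2,r3:1,r4:Add1
cycle 11: CDB Mul1=9 // r0:10,r1:1,r2:Add2,r3:1,r4:Add1

STATUS = TAG Add2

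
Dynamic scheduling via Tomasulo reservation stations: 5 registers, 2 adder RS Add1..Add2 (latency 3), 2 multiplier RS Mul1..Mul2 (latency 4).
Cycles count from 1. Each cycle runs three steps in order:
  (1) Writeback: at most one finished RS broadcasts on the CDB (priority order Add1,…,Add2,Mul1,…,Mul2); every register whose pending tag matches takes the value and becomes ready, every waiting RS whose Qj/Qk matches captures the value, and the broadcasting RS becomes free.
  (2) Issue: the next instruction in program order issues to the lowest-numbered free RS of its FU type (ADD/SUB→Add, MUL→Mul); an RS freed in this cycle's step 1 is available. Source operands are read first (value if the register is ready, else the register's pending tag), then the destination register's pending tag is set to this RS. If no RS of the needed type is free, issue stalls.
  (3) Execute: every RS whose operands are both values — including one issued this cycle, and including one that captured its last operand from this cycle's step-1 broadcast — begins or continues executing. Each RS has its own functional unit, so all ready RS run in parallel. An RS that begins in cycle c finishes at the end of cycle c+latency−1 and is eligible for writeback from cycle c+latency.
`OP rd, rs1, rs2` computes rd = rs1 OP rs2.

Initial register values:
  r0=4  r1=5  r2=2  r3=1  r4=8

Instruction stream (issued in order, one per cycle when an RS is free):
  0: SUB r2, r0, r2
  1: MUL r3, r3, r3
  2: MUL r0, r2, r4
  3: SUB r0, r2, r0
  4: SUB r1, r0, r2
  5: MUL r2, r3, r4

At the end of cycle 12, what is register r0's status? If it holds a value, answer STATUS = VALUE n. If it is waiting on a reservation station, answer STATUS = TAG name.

STATUS = VALUE -14

cycle 1: issue SUB r2<-Add1 // r0:4,r1:5,r2:Add1,r3:1,r4:8
cycle 2: issue MUL r3<-Mul1 // r0:4,r1:5,r2:Add1,r3:Mul1,r4:8
cycle 3: issue MUL r0<-Mul2 // r0:Mul2,r1:5,r2:Add1,r3:Mul1,r4:8
cycle 4: CDB Add1=2; issue SUB r0<-Add1 // r0:Add1,r1:5,r2:2,r3:Mul1,r4:8
cycle 5: issue SUB r1<-Add2 // r0:Add1,r1:Add2,r2:2,r3:Mul1,r4:8
cycle 6: CDB Mul1=1; issue MUL r2<-Mul1 // r0:Add1,r1:Add2,r2:Mul1,r3:1,r4:8
cycle 7: - // r0:Add1,r1:Add2,r2:Mul1,r3:1,r4:8
cycle 8: CDB Mul2=16 // r0:Add1,r1:Add2,r2:Mul1,r3:1,r4:8
cycle 9: - // r0:Add1,r1:Add2,r2:Mul1,r3:1,r4:8
cycle 10: CDB Mul1=8 // r0:Add1,r1:Add2,r2:8,r3:1,r4:8
cycle 11: CDB Add1=-14 // r0:-14,r1:Add2,r2:8,r3:1,r4:8
cycle 12: - // r0:-14,r1:Add2,r2:8,r3:1,r4:8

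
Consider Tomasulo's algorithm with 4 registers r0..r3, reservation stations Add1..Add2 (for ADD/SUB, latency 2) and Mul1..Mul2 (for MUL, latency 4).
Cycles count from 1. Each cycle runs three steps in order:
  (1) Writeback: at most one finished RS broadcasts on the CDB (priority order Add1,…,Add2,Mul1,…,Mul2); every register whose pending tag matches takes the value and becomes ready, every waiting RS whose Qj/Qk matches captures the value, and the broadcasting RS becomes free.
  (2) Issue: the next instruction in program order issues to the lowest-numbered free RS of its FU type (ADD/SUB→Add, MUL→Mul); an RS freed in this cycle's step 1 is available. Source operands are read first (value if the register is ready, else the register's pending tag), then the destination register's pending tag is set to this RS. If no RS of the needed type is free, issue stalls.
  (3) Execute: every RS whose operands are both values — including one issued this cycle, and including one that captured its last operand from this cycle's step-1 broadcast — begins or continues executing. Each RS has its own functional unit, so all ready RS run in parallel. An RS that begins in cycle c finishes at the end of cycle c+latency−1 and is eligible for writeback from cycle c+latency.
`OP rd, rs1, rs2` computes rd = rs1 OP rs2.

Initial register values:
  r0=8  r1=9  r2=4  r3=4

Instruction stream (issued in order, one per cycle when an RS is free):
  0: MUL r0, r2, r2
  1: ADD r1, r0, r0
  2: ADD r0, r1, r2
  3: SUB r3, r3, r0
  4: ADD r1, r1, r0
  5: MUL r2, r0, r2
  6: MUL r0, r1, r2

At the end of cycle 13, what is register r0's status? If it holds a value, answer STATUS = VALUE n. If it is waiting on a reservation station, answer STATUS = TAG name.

c1: issue MUL r0<-Mul1 | r0:Mul1,r1:9,r2:4,r3:4
c2: issue ADD r1<-Add1 | r0:Mul1,r1:Add1,r2:4,r3:4
c3: issue ADD r0<-Add2 | r0:Add2,r1:Add1,r2:4,r3:4
c4: stall | r0:Add2,r1:Add1,r2:4,r3:4
c5: CDB Mul1=16; stall | r0:Add2,r1:Add1,r2:4,r3:4
c6: stall | r0:Add2,r1:Add1,r2:4,r3:4
c7: CDB Add1=32; issue SUB r3<-Add1 | r0:Add2,r1:32,r2:4,r3:Add1
c8: stall | r0:Add2,r1:32,r2:4,r3:Add1
c9: CDB Add2=36; issue ADD r1<-Add2 | r0:36,r1:Add2,r2:4,r3:Add1
c10: issue MUL r2<-Mul1 | r0:36,r1:Add2,r2:Mul1,r3:Add1
c11: CDB Add1=-32; issue MUL r0<-Mul2 | r0:Mul2,r1:Add2,r2:Mul1,r3:-32
c12: CDB Add2=68 | r0:Mul2,r1:68,r2:Mul1,r3:-32
c13: - | r0:Mul2,r1:68,r2:Mul1,r3:-32

STATUS = TAG Mul2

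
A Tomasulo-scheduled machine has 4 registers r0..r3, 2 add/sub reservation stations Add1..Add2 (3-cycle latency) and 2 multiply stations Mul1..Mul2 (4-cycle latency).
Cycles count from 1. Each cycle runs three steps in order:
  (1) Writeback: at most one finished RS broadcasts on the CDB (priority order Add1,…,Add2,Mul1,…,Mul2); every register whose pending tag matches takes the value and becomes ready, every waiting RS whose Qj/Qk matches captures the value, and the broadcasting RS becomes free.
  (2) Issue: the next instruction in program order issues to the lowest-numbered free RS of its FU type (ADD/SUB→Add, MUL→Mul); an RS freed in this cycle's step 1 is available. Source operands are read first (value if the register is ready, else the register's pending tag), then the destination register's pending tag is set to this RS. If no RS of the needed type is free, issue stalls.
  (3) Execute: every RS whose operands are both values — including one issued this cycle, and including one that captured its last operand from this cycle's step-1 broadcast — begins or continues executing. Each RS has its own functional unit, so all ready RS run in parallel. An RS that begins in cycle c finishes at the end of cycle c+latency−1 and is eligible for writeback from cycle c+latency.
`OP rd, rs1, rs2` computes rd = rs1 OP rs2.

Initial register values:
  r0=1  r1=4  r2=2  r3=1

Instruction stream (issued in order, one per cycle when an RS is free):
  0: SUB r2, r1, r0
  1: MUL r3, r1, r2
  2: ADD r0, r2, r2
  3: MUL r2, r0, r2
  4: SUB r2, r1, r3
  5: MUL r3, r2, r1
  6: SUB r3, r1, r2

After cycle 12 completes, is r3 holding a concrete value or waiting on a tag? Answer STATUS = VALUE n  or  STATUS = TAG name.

STATUS = TAG Add2

  c1: issue SUB r2<-Add1  regs: r0:1,r1:4,r2:Add1,r3:1
  c2: issue MUL r3<-Mul1  regs: r0:1,r1:4,r2:Add1,r3:Mul1
  c3: issue ADD r0<-Add2  regs: r0:Add2,r1:4,r2:Add1,r3:Mul1
  c4: CDB Add1=3; issue MUL r2<-Mul2  regs: r0:Add2,r1:4,r2:Mul2,r3:Mul1
  c5: issue SUB r2<-Add1  regs: r0:Add2,r1:4,r2:Add1,r3:Mul1
  c6: stall  regs: r0:Add2,r1:4,r2:Add1,r3:Mul1
  c7: CDB Add2=6; stall  regs: r0:6,r1:4,r2:Add1,r3:Mul1
  c8: CDB Mul1=12; issue MUL r3<-Mul1  regs: r0:6,r1:4,r2:Add1,r3:Mul1
  c9: issue SUB r3<-Add2  regs: r0:6,r1:4,r2:Add1,r3:Add2
  c10: -  regs: r0:6,r1:4,r2:Add1,r3:Add2
  c11: CDB Add1=-8  regs: r0:6,r1:4,r2:-8,r3:Add2
  c12: CDB Mul2=18  regs: r0:6,r1:4,r2:-8,r3:Add2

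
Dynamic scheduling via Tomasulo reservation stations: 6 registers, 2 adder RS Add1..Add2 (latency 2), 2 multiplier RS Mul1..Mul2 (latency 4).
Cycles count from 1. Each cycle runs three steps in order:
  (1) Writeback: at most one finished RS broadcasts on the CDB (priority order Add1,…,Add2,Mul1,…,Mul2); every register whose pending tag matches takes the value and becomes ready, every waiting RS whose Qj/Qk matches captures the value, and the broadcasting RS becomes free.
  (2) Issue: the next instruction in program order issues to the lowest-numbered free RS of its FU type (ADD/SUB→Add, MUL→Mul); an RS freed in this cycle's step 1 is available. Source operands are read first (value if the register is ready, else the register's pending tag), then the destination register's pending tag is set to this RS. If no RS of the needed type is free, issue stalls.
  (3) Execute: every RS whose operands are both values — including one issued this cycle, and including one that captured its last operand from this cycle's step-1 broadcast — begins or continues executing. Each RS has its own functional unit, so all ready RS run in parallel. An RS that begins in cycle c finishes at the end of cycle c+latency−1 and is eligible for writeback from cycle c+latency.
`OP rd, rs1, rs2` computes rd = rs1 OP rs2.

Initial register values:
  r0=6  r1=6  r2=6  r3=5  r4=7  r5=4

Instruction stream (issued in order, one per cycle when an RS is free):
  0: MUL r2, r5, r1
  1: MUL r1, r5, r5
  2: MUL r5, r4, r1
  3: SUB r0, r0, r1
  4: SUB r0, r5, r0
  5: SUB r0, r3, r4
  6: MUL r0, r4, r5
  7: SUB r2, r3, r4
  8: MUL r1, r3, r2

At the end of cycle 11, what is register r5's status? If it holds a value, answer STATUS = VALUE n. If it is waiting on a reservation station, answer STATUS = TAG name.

  c1: issue MUL r2<-Mul1  regs: r0:6,r1:6,r2:Mul1,r3:5,r4:7,r5:4
  c2: issue MUL r1<-Mul2  regs: r0:6,r1:Mul2,r2:Mul1,r3:5,r4:7,r5:4
  c3: stall  regs: r0:6,r1:Mul2,r2:Mul1,r3:5,r4:7,r5:4
  c4: stall  regs: r0:6,r1:Mul2,r2:Mul1,r3:5,r4:7,r5:4
  c5: CDB Mul1=24; issue MUL r5<-Mul1  regs: r0:6,r1:Mul2,r2:24,r3:5,r4:7,r5:Mul1
  c6: CDB Mul2=16; issue SUB r0<-Add1  regs: r0:Add1,r1:16,r2:24,r3:5,r4:7,r5:Mul1
  c7: issue SUB r0<-Add2  regs: r0:Add2,r1:16,r2:24,r3:5,r4:7,r5:Mul1
  c8: CDB Add1=-10; issue SUB r0<-Add1  regs: r0:Add1,r1:16,r2:24,r3:5,r4:7,r5:Mul1
  c9: issue MUL r0<-Mul2  regs: r0:Mul2,r1:16,r2:24,r3:5,r4:7,r5:Mul1
  c10: CDB Add1=-2; issue SUB r2<-Add1  regs: r0:Mul2,r1:16,r2:Add1,r3:5,r4:7,r5:Mul1
  c11: CDB Mul1=112; issue MUL r1<-Mul1  regs: r0:Mul2,r1:Mul1,r2:Add1,r3:5,r4:7,r5:112

STATUS = VALUE 112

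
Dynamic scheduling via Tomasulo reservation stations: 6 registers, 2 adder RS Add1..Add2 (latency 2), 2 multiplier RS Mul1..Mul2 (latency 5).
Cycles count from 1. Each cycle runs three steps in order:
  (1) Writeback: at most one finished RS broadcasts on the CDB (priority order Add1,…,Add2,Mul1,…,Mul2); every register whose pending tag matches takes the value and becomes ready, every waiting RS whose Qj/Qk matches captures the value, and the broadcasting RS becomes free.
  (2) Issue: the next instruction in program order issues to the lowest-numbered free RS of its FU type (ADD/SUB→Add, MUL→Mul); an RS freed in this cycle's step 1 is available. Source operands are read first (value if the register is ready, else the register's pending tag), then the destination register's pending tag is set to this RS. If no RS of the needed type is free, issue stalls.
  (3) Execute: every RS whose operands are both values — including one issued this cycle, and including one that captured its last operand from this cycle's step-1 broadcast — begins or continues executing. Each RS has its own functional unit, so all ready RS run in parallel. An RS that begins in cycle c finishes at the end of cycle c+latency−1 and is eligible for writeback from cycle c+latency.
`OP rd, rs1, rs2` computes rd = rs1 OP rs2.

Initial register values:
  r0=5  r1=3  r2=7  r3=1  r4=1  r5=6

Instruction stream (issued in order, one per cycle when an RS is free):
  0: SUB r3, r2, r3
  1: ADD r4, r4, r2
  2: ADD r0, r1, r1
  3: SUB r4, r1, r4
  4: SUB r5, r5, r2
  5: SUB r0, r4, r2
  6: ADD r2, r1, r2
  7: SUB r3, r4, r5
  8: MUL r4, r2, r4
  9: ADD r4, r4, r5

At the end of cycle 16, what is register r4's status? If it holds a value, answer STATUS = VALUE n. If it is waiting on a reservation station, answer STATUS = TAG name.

c1: issue SUB r3<-Add1 | r0:5,r1:3,r2:7,r3:Add1,r4:1,r5:6
c2: issue ADD r4<-Add2 | r0:5,r1:3,r2:7,r3:Add1,r4:Add2,r5:6
c3: CDB Add1=6; issue ADD r0<-Add1 | r0:Add1,r1:3,r2:7,r3:6,r4:Add2,r5:6
c4: CDB Add2=8; issue SUB r4<-Add2 | r0:Add1,r1:3,r2:7,r3:6,r4:Add2,r5:6
c5: CDB Add1=6; issue SUB r5<-Add1 | r0:6,r1:3,r2:7,r3:6,r4:Add2,r5:Add1
c6: CDB Add2=-5; issue SUB r0<-Add2 | r0:Add2,r1:3,r2:7,r3:6,r4:-5,r5:Add1
c7: CDB Add1=-1; issue ADD r2<-Add1 | r0:Add2,r1:3,r2:Add1,r3:6,r4:-5,r5:-1
c8: CDB Add2=-12; issue SUB r3<-Add2 | r0:-12,r1:3,r2:Add1,r3:Add2,r4:-5,r5:-1
c9: CDB Add1=10; issue MUL r4<-Mul1 | r0:-12,r1:3,r2:10,r3:Add2,r4:Mul1,r5:-1
c10: CDB Add2=-4; issue ADD r4<-Add1 | r0:-12,r1:3,r2:10,r3:-4,r4:Add1,r5:-1
c11: - | r0:-12,r1:3,r2:10,r3:-4,r4:Add1,r5:-1
c12: - | r0:-12,r1:3,r2:10,r3:-4,r4:Add1,r5:-1
c13: - | r0:-12,r1:3,r2:10,r3:-4,r4:Add1,r5:-1
c14: CDB Mul1=-50 | r0:-12,r1:3,r2:10,r3:-4,r4:Add1,r5:-1
c15: - | r0:-12,r1:3,r2:10,r3:-4,r4:Add1,r5:-1
c16: CDB Add1=-51 | r0:-12,r1:3,r2:10,r3:-4,r4:-51,r5:-1

STATUS = VALUE -51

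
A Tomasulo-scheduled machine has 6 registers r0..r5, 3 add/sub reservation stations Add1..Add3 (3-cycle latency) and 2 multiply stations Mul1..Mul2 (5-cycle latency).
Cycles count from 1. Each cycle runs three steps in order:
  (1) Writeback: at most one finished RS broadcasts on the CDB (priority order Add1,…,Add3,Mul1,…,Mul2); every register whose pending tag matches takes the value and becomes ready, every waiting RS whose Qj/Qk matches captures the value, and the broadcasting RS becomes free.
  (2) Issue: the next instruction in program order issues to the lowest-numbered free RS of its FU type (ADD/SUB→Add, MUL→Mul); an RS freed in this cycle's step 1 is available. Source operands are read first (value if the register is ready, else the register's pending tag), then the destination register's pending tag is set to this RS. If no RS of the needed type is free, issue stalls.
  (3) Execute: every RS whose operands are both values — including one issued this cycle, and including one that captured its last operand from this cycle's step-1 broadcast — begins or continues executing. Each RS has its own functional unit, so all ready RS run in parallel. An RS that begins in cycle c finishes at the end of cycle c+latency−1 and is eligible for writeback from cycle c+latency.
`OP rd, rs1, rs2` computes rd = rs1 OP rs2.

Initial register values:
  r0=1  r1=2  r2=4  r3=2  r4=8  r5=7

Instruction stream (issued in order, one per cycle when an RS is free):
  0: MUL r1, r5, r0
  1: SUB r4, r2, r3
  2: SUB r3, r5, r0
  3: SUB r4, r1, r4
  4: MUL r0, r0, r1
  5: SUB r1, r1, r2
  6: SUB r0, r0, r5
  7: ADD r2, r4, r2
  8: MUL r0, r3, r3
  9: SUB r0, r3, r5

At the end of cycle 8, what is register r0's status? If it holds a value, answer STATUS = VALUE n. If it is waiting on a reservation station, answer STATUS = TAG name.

STATUS = TAG Add2

cycle 1: issue MUL r1<-Mul1 // r0:1,r1:Mul1,r2:4,r3:2,r4:8,r5:7
cycle 2: issue SUB r4<-Add1 // r0:1,r1:Mul1,r2:4,r3:2,r4:Add1,r5:7
cycle 3: issue SUB r3<-Add2 // r0:1,r1:Mul1,r2:4,r3:Add2,r4:Add1,r5:7
cycle 4: issue SUB r4<-Add3 // r0:1,r1:Mul1,r2:4,r3:Add2,r4:Add3,r5:7
cycle 5: CDB Add1=2; issue MUL r0<-Mul2 // r0:Mul2,r1:Mul1,r2:4,r3:Add2,r4:Add3,r5:7
cycle 6: CDB Add2=6; issue SUB r1<-Add1 // r0:Mul2,r1:Add1,r2:4,r3:6,r4:Add3,r5:7
cycle 7: CDB Mul1=7; issue SUB r0<-Add2 // r0:Add2,r1:Add1,r2:4,r3:6,r4:Add3,r5:7
cycle 8: stall // r0:Add2,r1:Add1,r2:4,r3:6,r4:Add3,r5:7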